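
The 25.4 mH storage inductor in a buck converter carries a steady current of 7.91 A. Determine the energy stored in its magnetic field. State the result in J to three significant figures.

U ≈ 0.795 J

Stored magnetic energy: U = ½LI².
U = ½(2.540×10^-2 H)(7.91 A)² = 0.7946 J.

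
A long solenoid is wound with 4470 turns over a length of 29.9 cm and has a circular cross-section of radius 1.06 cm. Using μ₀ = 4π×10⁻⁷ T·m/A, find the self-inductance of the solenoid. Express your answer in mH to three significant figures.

L ≈ 29.6 mH

A = πr² = π(1.060×10^-2 m)² = 3.530×10^-4 m².
For a long solenoid, L = μ₀N²A/ℓ.
L = (4π×10⁻⁷)(4470)²(3.530×10^-4)/(0.299 m) = 2.964×10^-2 H.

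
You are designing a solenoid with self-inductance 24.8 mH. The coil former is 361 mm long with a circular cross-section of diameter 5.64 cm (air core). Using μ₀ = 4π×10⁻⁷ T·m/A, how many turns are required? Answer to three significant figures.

A = π(d/2)² = π(2.820×10^-2 m)² = 2.498×10^-3 m².
From L = μ₀N²A/ℓ, N = √(Lℓ / (μ₀A)).
N = √[(2.480×10^-2)(0.361) / ((4π×10⁻⁷)×2.498×10^-3)] = √(2.852×10^6) ≈ 1688.7.

N ≈ 1690 turns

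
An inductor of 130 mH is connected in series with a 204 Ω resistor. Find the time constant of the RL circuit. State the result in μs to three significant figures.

τ = L/R = (0.13 H)/(204 Ω) = 6.373×10^-4 s.

τ ≈ 637 μs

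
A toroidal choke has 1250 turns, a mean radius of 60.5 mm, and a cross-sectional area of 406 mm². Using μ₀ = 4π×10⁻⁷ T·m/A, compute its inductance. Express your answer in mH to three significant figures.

L ≈ 2.10 mH

For a thin toroid, L = μ₀N²A/(2πR).
L = (4π×10⁻⁷)(1250)²(4.060×10^-4) / (2π×6.050×10^-2 m) = 2.097×10^-3 H.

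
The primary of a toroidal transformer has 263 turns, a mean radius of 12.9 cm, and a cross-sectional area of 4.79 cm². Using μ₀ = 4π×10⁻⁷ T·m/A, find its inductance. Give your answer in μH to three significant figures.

For a thin toroid, L = μ₀N²A/(2πR).
L = (4π×10⁻⁷)(263)²(4.790×10^-4) / (2π×0.129 m) = 5.137×10^-5 H.

L ≈ 51.4 μH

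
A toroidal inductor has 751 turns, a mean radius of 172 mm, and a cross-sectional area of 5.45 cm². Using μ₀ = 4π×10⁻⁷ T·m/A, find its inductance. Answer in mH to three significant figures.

L ≈ 0.357 mH

For a thin toroid, L = μ₀N²A/(2πR).
L = (4π×10⁻⁷)(751)²(5.450×10^-4) / (2π×0.172 m) = 3.574×10^-4 H.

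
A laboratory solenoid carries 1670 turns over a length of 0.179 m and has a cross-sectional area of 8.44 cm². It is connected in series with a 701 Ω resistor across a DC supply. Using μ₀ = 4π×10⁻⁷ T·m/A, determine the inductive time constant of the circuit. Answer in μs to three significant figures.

τ ≈ 23.6 μs

A = 8.44 cm² = 8.440×10^-4 m².
L = μ₀N²A/ℓ = (4π×10⁻⁷)(1670)²(8.440×10^-4)/(0.179) = 1.652×10^-2 H.
τ = L/R = (1.652×10^-2)/(701) = 2.357×10^-5 s.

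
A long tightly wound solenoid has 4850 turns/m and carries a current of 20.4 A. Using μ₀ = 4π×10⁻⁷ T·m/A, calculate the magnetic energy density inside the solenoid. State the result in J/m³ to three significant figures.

u ≈ 6150 J/m³

B = μ₀nI = (4π×10⁻⁷)(4.850×10^3)(20.4) = 0.1243 T.
u = B²/(2μ₀) = (0.1243)²/(2×4π×10⁻⁷) = 6.151×10^3 J/m³.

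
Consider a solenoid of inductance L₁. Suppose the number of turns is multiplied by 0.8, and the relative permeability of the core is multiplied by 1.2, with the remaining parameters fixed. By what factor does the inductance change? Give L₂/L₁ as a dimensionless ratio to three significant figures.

L₂/L₁ = 0.768

For a solenoid, L ∝ μᵣN²A/ℓ.
L₂/L₁ = (0.8)^2 × (1.2) = 0.768.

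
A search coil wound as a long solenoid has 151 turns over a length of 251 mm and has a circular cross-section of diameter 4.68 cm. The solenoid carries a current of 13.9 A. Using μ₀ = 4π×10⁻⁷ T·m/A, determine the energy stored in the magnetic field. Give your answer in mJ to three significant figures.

U ≈ 19.0 mJ

A = π(d/2)² = π(2.340×10^-2 m)² = 1.720×10^-3 m².
L = μ₀N²A/ℓ = (4π×10⁻⁷)(151)²(1.720×10^-3)/(0.251) = 1.964×10^-4 H.
U = ½LI² = ½(1.964×10^-4)(13.9)² = 1.897×10^-2 J.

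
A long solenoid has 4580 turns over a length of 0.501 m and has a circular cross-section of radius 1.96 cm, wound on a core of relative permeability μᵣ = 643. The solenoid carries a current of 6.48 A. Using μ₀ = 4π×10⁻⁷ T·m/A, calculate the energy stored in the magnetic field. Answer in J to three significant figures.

U ≈ 857 J

A = πr² = π(1.960×10^-2 m)² = 1.207×10^-3 m².
L = μ₀μᵣN²A/ℓ = (4π×10⁻⁷)(643)(4580)²(1.207×10^-3)/(0.501) = 40.83 H.
U = ½LI² = ½(40.83)(6.48)² = 857.2 J.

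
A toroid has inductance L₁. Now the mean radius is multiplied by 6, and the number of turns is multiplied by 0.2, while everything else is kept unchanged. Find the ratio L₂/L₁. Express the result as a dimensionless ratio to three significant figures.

For a toroid, L ∝ μᵣN²A/R.
L₂/L₁ = (6)^-1 × (0.2)^2 = 0.00667.

L₂/L₁ = 0.00667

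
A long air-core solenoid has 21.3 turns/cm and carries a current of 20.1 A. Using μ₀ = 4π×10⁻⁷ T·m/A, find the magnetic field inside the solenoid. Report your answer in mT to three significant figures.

Inside a long solenoid, B = μ₀nI.
B = (4π×10⁻⁷)(2.130×10^3 m⁻¹)(20.1 A) = 5.380×10^-2 T.

B ≈ 53.8 mT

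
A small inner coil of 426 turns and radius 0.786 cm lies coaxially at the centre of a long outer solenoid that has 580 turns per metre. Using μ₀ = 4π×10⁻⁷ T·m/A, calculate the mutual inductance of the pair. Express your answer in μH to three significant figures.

The outer solenoid produces a uniform field B₁ = μ₀n₁I₁ across the inner coil,
so the flux linkage is N₂Φ = N₂B₁A₂ = μ₀n₁N₂A₂·I₁, giving M = μ₀n₁N₂A₂.
A₂ = πr² = π(7.860×10^-3 m)² = 1.941×10^-4 m².
M = (4π×10⁻⁷)(580)(426)(1.941×10^-4) = 6.026×10^-5 H.

M ≈ 60.3 μH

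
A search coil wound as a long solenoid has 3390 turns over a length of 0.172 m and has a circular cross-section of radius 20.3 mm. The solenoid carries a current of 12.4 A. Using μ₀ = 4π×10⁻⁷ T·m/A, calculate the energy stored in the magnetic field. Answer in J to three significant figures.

U ≈ 8.36 J

A = πr² = π(2.030×10^-2 m)² = 1.2946×10^-3 m².
L = μ₀N²A/ℓ = (4π×10⁻⁷)(3390)²(1.2946×10^-3)/(0.172) = 0.1087 H.
U = ½LI² = ½(0.1087)(12.4)² = 8.357 J.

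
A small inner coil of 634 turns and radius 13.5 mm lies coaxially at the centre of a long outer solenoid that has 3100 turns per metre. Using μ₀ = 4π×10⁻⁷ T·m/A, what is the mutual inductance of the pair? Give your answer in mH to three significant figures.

The outer solenoid produces a uniform field B₁ = μ₀n₁I₁ across the inner coil,
so the flux linkage is N₂Φ = N₂B₁A₂ = μ₀n₁N₂A₂·I₁, giving M = μ₀n₁N₂A₂.
A₂ = πr² = π(1.350×10^-2 m)² = 5.726×10^-4 m².
M = (4π×10⁻⁷)(3100)(634)(5.726×10^-4) = 1.414×10^-3 H.

M ≈ 1.41 mH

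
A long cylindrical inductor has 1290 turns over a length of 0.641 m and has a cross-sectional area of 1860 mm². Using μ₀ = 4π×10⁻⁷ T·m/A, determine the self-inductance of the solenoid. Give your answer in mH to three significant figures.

L ≈ 6.07 mH

A = 1860 mm² = 1.860×10^-3 m².
For a long solenoid, L = μ₀N²A/ℓ.
L = (4π×10⁻⁷)(1290)²(1.860×10^-3)/(0.641 m) = 6.068×10^-3 H.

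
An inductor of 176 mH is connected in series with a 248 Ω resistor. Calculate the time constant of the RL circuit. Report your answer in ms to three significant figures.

τ = L/R = (0.176 H)/(248 Ω) = 7.097×10^-4 s.

τ ≈ 0.710 ms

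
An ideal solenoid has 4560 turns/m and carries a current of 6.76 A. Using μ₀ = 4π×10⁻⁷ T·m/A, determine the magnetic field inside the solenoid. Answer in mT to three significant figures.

B ≈ 38.7 mT

Inside a long solenoid, B = μ₀nI.
B = (4π×10⁻⁷)(4.560×10^3 m⁻¹)(6.76 A) = 3.874×10^-2 T.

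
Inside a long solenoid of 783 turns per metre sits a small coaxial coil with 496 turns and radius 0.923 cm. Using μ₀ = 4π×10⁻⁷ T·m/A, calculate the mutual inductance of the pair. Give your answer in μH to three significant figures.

M ≈ 131 μH

The outer solenoid produces a uniform field B₁ = μ₀n₁I₁ across the inner coil,
so the flux linkage is N₂Φ = N₂B₁A₂ = μ₀n₁N₂A₂·I₁, giving M = μ₀n₁N₂A₂.
A₂ = πr² = π(9.230×10^-3 m)² = 2.676×10^-4 m².
M = (4π×10⁻⁷)(783)(496)(2.676×10^-4) = 1.306×10^-4 H.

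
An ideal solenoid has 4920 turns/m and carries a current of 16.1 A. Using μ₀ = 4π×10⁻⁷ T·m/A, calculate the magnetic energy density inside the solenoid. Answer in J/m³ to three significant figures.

B = μ₀nI = (4π×10⁻⁷)(4.920×10^3)(16.1) = 9.954×10^-2 T.
u = B²/(2μ₀) = (9.954×10^-2)²/(2×4π×10⁻⁷) = 3.942×10^3 J/m³.

u ≈ 3940 J/m³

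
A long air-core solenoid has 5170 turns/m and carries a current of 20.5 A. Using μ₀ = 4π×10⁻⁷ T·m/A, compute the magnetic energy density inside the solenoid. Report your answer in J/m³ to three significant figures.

B = μ₀nI = (4π×10⁻⁷)(5.170×10^3)(20.5) = 0.1332 T.
u = B²/(2μ₀) = (0.1332)²/(2×4π×10⁻⁷) = 7.058×10^3 J/m³.

u ≈ 7060 J/m³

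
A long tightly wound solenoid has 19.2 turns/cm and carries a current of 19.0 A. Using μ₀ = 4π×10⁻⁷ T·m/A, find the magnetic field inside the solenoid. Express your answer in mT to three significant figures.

B ≈ 45.8 mT

Inside a long solenoid, B = μ₀nI.
B = (4π×10⁻⁷)(1.920×10^3 m⁻¹)(19.0 A) = 4.584×10^-2 T.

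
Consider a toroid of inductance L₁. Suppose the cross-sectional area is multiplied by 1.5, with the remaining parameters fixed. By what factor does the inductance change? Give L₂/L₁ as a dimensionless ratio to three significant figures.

L₂/L₁ = 1.50

For a toroid, L ∝ μᵣN²A/R.
L₂/L₁ = (1.5) = 1.50.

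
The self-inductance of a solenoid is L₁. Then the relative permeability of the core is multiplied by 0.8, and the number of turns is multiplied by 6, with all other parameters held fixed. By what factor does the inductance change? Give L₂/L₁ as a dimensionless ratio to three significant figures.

L₂/L₁ = 28.8

For a solenoid, L ∝ μᵣN²A/ℓ.
L₂/L₁ = (0.8) × (6)^2 = 28.8.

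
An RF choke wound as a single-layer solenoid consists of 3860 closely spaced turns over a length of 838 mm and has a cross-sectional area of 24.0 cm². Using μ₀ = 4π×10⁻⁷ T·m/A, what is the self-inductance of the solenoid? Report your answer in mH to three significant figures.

L ≈ 53.6 mH

A = 24.0 cm² = 2.400×10^-3 m².
For a long solenoid, L = μ₀N²A/ℓ.
L = (4π×10⁻⁷)(3860)²(2.400×10^-3)/(0.838 m) = 5.362×10^-2 H.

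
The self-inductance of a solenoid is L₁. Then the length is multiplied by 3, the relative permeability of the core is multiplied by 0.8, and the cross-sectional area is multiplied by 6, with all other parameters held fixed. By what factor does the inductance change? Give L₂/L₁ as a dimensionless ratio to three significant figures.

For a solenoid, L ∝ μᵣN²A/ℓ.
L₂/L₁ = (3)^-1 × (0.8) × (6) = 1.60.

L₂/L₁ = 1.60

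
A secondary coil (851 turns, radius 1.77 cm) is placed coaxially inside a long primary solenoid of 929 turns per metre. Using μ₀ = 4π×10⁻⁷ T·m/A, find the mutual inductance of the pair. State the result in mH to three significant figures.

M ≈ 0.978 mH

The outer solenoid produces a uniform field B₁ = μ₀n₁I₁ across the inner coil,
so the flux linkage is N₂Φ = N₂B₁A₂ = μ₀n₁N₂A₂·I₁, giving M = μ₀n₁N₂A₂.
A₂ = πr² = π(1.770×10^-2 m)² = 9.842×10^-4 m².
M = (4π×10⁻⁷)(929)(851)(9.842×10^-4) = 9.778×10^-4 H.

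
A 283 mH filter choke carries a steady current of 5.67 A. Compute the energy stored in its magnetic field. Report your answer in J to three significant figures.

U ≈ 4.55 J

Stored magnetic energy: U = ½LI².
U = ½(0.283 H)(5.67 A)² = 4.549 J.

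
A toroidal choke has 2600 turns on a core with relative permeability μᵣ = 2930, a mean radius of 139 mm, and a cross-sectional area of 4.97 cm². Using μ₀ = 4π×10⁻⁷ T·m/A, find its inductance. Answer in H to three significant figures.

For a thin toroid, L = μ₀μᵣN²A/(2πR).
L = (4π×10⁻⁷)(2930)(2600)²(4.970×10^-4) / (2π×0.139 m) = 14.16 H.

L ≈ 14.2 H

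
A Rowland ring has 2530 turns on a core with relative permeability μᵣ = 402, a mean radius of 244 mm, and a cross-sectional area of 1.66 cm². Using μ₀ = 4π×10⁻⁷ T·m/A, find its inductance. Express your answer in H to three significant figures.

For a thin toroid, L = μ₀μᵣN²A/(2πR).
L = (4π×10⁻⁷)(402)(2530)²(1.660×10^-4) / (2π×0.244 m) = 0.3501 H.

L ≈ 0.350 H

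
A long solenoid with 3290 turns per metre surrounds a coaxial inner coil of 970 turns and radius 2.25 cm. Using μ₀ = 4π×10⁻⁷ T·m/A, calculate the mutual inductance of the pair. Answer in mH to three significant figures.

M ≈ 6.38 mH

The outer solenoid produces a uniform field B₁ = μ₀n₁I₁ across the inner coil,
so the flux linkage is N₂Φ = N₂B₁A₂ = μ₀n₁N₂A₂·I₁, giving M = μ₀n₁N₂A₂.
A₂ = πr² = π(2.250×10^-2 m)² = 1.590×10^-3 m².
M = (4π×10⁻⁷)(3290)(970)(1.590×10^-3) = 6.378×10^-3 H.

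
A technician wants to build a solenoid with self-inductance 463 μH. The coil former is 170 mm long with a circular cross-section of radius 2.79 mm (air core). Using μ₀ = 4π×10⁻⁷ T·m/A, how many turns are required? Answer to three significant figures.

A = πr² = π(2.790×10^-3 m)² = 2.445×10^-5 m².
From L = μ₀N²A/ℓ, N = √(Lℓ / (μ₀A)).
N = √[(4.630×10^-4)(0.17) / ((4π×10⁻⁷)×2.445×10^-5)] = √(2.561×10^6) ≈ 1600.4.

N ≈ 1600 turns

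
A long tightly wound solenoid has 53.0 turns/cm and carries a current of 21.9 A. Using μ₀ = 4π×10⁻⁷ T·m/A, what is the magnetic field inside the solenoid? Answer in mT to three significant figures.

Inside a long solenoid, B = μ₀nI.
B = (4π×10⁻⁷)(5.300×10^3 m⁻¹)(21.9 A) = 0.1459 T.

B ≈ 146 mT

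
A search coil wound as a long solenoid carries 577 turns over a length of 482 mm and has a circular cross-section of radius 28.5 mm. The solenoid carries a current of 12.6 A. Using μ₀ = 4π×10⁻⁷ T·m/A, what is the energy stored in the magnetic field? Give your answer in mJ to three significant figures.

U ≈ 176 mJ

A = πr² = π(2.850×10^-2 m)² = 2.552×10^-3 m².
L = μ₀N²A/ℓ = (4π×10⁻⁷)(577)²(2.552×10^-3)/(0.482) = 2.2149×10^-3 H.
U = ½LI² = ½(2.2149×10^-3)(12.6)² = 0.1758 J.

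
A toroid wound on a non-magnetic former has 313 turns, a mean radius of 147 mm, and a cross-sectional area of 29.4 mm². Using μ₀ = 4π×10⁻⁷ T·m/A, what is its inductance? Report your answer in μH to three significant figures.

L ≈ 3.92 μH

For a thin toroid, L = μ₀N²A/(2πR).
L = (4π×10⁻⁷)(313)²(2.940×10^-5) / (2π×0.147 m) = 3.919×10^-6 H.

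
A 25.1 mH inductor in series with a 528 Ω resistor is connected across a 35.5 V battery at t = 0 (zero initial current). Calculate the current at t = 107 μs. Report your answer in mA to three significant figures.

τ = L/R = 2.510×10^-2/528 = 4.754×10^-5 s; final current I_∞ = ε/R = 35.5/528 = 6.723×10^-2 A.
I(t) = I_∞(1 − e^(−t/τ)) with t/τ = 2.251.
I = (6.723×10^-2)(1 − e^(−2.251)) = 6.015×10^-2 A.

I ≈ 60.2 mA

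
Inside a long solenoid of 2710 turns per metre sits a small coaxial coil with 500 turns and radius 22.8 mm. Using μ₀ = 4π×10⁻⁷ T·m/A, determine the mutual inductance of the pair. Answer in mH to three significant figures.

M ≈ 2.78 mH

The outer solenoid produces a uniform field B₁ = μ₀n₁I₁ across the inner coil,
so the flux linkage is N₂Φ = N₂B₁A₂ = μ₀n₁N₂A₂·I₁, giving M = μ₀n₁N₂A₂.
A₂ = πr² = π(2.280×10^-2 m)² = 1.633×10^-3 m².
M = (4π×10⁻⁷)(2710)(500)(1.633×10^-3) = 2.781×10^-3 H.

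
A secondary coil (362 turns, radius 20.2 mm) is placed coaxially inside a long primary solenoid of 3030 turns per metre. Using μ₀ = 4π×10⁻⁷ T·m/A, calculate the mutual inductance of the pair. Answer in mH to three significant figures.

The outer solenoid produces a uniform field B₁ = μ₀n₁I₁ across the inner coil,
so the flux linkage is N₂Φ = N₂B₁A₂ = μ₀n₁N₂A₂·I₁, giving M = μ₀n₁N₂A₂.
A₂ = πr² = π(2.020×10^-2 m)² = 1.282×10^-3 m².
M = (4π×10⁻⁷)(3030)(362)(1.282×10^-3) = 1.767×10^-3 H.

M ≈ 1.77 mH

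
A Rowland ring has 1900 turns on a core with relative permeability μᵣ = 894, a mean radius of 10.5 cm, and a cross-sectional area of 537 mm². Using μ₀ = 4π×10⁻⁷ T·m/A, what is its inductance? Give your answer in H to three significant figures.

L ≈ 3.30 H

For a thin toroid, L = μ₀μᵣN²A/(2πR).
L = (4π×10⁻⁷)(894)(1900)²(5.370×10^-4) / (2π×0.105 m) = 3.301 H.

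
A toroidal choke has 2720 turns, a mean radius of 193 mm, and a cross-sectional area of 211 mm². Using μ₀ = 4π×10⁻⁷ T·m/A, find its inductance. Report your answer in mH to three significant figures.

For a thin toroid, L = μ₀N²A/(2πR).
L = (4π×10⁻⁷)(2720)²(2.110×10^-4) / (2π×0.193 m) = 1.618×10^-3 H.

L ≈ 1.62 mH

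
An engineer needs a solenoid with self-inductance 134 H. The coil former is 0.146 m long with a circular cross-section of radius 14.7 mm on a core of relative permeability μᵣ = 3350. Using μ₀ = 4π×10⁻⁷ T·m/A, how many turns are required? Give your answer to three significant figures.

A = πr² = π(1.470×10^-2 m)² = 6.789×10^-4 m².
From L = μ₀μᵣN²A/ℓ, N = √(Lℓ / (μ₀μᵣA)).
N = √[(134)(0.146) / ((4π×10⁻⁷)(3350)×6.789×10^-4)] = √(6.846×10^6) ≈ 2616.4.

N ≈ 2620 turns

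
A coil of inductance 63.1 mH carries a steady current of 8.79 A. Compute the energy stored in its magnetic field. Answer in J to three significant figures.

Stored magnetic energy: U = ½LI².
U = ½(6.310×10^-2 H)(8.79 A)² = 2.438 J.

U ≈ 2.44 J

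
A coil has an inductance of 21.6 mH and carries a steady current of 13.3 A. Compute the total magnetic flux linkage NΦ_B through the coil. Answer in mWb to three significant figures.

From L = NΦ_B/I, the flux linkage is NΦ_B = LI.
NΦ_B = (2.160×10^-2 H)(13.3 A) = 0.2873 Wb.

NΦ_B ≈ 287 mWb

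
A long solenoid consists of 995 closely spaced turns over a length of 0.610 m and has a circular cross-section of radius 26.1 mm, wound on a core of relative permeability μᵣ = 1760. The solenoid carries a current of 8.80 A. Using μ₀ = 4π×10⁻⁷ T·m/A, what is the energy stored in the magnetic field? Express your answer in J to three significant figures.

A = πr² = π(2.610×10^-2 m)² = 2.140×10^-3 m².
L = μ₀μᵣN²A/ℓ = (4π×10⁻⁷)(1760)(995)²(2.140×10^-3)/(0.61) = 7.682 H.
U = ½LI² = ½(7.682)(8.80)² = 297.4 J.

U ≈ 297 J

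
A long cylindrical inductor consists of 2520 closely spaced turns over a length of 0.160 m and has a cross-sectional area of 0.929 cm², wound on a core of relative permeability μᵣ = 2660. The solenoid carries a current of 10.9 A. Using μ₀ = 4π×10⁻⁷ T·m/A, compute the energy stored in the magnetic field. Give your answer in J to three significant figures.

A = 0.929 cm² = 9.290×10^-5 m².
L = μ₀μᵣN²A/ℓ = (4π×10⁻⁷)(2660)(2520)²(9.290×10^-5)/(0.16) = 12.33 H.
U = ½LI² = ½(12.33)(10.9)² = 732.2 J.

U ≈ 732 J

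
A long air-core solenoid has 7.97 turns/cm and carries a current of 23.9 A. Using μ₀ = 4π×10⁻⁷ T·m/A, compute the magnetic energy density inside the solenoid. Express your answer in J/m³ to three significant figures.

u ≈ 228 J/m³

B = μ₀nI = (4π×10⁻⁷)(797)(23.9) = 2.394×10^-2 T.
u = B²/(2μ₀) = (2.394×10^-2)²/(2×4π×10⁻⁷) = 228 J/m³.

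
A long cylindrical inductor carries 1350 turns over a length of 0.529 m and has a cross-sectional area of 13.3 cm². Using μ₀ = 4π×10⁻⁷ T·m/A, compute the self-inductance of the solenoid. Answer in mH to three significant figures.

A = 13.3 cm² = 1.330×10^-3 m².
For a long solenoid, L = μ₀N²A/ℓ.
L = (4π×10⁻⁷)(1350)²(1.330×10^-3)/(0.529 m) = 5.758×10^-3 H.

L ≈ 5.76 mH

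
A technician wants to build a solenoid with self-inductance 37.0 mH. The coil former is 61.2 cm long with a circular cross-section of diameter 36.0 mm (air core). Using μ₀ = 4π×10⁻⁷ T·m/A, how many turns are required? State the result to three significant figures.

A = π(d/2)² = π(1.800×10^-2 m)² = 1.018×10^-3 m².
From L = μ₀N²A/ℓ, N = √(Lℓ / (μ₀A)).
N = √[(3.700×10^-2)(0.612) / ((4π×10⁻⁷)×1.018×10^-3)] = √(1.770×10^7) ≈ 4207.5.

N ≈ 4210 turns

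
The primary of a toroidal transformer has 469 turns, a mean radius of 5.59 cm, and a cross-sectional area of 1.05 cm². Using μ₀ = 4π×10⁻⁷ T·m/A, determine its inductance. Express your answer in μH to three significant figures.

For a thin toroid, L = μ₀N²A/(2πR).
L = (4π×10⁻⁷)(469)²(1.050×10^-4) / (2π×5.590×10^-2 m) = 8.263×10^-5 H.

L ≈ 82.6 μH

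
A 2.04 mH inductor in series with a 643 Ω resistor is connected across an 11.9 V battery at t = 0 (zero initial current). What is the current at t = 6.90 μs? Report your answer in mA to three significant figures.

τ = L/R = 2.040×10^-3/643 = 3.173×10^-6 s; final current I_∞ = ε/R = 11.9/643 = 1.851×10^-2 A.
I(t) = I_∞(1 − e^(−t/τ)) with t/τ = 2.175.
I = (1.851×10^-2)(1 − e^(−2.175)) = 1.640×10^-2 A.

I ≈ 16.4 mA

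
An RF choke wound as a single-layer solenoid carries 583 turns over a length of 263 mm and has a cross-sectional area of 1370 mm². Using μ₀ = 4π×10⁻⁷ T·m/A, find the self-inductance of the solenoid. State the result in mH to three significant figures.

A = 1370 mm² = 1.370×10^-3 m².
For a long solenoid, L = μ₀N²A/ℓ.
L = (4π×10⁻⁷)(583)²(1.370×10^-3)/(0.263 m) = 2.2249×10^-3 H.

L ≈ 2.22 mH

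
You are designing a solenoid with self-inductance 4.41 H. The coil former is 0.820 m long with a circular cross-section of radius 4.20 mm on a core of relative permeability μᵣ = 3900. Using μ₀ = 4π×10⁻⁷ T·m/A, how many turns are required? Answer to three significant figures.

N ≈ 3650 turns

A = πr² = π(4.200×10^-3 m)² = 5.542×10^-5 m².
From L = μ₀μᵣN²A/ℓ, N = √(Lℓ / (μ₀μᵣA)).
N = √[(4.41)(0.82) / ((4π×10⁻⁷)(3900)×5.542×10^-5)] = √(1.331×10^7) ≈ 3648.9.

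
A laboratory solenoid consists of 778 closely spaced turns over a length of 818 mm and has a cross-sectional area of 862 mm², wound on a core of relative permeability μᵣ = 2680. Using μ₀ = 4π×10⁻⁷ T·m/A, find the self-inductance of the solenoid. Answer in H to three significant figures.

A = 862 mm² = 8.620×10^-4 m².
For a long solenoid, L = μ₀μᵣN²A/ℓ.
L = (4π×10⁻⁷)(2680)(778)²(8.620×10^-4)/(0.818 m) = 2.148 H.

L ≈ 2.15 H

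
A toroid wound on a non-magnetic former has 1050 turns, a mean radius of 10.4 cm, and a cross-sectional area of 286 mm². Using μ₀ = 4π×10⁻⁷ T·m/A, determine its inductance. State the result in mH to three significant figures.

L ≈ 0.606 mH

For a thin toroid, L = μ₀N²A/(2πR).
L = (4π×10⁻⁷)(1050)²(2.860×10^-4) / (2π×0.104 m) = 6.064×10^-4 H.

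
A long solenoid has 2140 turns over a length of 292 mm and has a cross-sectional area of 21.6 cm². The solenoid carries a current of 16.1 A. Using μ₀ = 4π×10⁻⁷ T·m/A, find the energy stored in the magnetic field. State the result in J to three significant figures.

U ≈ 5.52 J

A = 21.6 cm² = 2.160×10^-3 m².
L = μ₀N²A/ℓ = (4π×10⁻⁷)(2140)²(2.160×10^-3)/(0.292) = 4.257×10^-2 H.
U = ½LI² = ½(4.257×10^-2)(16.1)² = 5.517 J.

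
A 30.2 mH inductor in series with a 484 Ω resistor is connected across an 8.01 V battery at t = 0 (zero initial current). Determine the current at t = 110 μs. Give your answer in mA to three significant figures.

I ≈ 13.7 mA

τ = L/R = 3.020×10^-2/484 = 6.240×10^-5 s; final current I_∞ = ε/R = 8.01/484 = 1.65496×10^-2 A.
I(t) = I_∞(1 − e^(−t/τ)) with t/τ = 1.763.
I = (1.65496×10^-2)(1 − e^(−1.763)) = 1.371×10^-2 A.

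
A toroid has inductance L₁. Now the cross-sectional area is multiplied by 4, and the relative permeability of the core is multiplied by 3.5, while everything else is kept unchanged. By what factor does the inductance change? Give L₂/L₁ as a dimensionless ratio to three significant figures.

L₂/L₁ = 14.0

For a toroid, L ∝ μᵣN²A/R.
L₂/L₁ = (4) × (3.5) = 14.0.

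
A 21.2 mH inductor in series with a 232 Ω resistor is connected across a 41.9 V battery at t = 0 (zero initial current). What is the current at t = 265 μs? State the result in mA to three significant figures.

τ = L/R = 2.120×10^-2/232 = 9.138×10^-5 s; final current I_∞ = ε/R = 41.9/232 = 0.1806 A.
I(t) = I_∞(1 − e^(−t/τ)) with t/τ = 2.900.
I = (0.1806)(1 − e^(−2.900)) = 0.1707 A.

I ≈ 171 mA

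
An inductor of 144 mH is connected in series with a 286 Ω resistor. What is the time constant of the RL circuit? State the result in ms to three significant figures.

τ ≈ 0.503 ms

τ = L/R = (0.144 H)/(286 Ω) = 5.03497×10^-4 s.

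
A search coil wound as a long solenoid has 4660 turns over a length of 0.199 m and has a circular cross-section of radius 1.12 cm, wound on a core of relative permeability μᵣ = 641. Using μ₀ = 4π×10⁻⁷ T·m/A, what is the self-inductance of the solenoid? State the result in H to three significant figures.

L ≈ 34.6 H

A = πr² = π(1.120×10^-2 m)² = 3.941×10^-4 m².
For a long solenoid, L = μ₀μᵣN²A/ℓ.
L = (4π×10⁻⁷)(641)(4660)²(3.941×10^-4)/(0.199 m) = 34.64 H.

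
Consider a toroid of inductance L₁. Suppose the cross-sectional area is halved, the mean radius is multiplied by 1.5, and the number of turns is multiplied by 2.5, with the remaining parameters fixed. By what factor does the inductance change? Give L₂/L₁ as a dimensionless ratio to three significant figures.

L₂/L₁ = 2.08

For a toroid, L ∝ μᵣN²A/R.
L₂/L₁ = (0.5) × (1.5)^-1 × (2.5)^2 = 2.08.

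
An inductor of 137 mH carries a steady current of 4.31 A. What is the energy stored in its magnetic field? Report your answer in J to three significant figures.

Stored magnetic energy: U = ½LI².
U = ½(0.137 H)(4.31 A)² = 1.272 J.

U ≈ 1.27 J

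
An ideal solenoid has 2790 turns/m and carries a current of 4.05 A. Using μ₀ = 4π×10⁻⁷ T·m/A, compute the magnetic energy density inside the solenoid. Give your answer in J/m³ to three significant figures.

B = μ₀nI = (4π×10⁻⁷)(2.790×10^3)(4.05) = 1.420×10^-2 T.
u = B²/(2μ₀) = (1.420×10^-2)²/(2×4π×10⁻⁷) = 80.22 J/m³.

u ≈ 80.2 J/m³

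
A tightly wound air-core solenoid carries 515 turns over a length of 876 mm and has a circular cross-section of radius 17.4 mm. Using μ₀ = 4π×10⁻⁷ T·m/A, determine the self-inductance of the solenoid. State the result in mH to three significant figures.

A = πr² = π(1.740×10^-2 m)² = 9.511×10^-4 m².
For a long solenoid, L = μ₀N²A/ℓ.
L = (4π×10⁻⁷)(515)²(9.511×10^-4)/(0.876 m) = 3.619×10^-4 H.

L ≈ 0.362 mH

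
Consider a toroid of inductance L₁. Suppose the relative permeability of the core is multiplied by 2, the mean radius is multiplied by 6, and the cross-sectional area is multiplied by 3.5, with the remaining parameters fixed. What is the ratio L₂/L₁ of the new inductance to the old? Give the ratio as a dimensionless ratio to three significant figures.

L₂/L₁ = 1.17

For a toroid, L ∝ μᵣN²A/R.
L₂/L₁ = (2) × (6)^-1 × (3.5) = 1.17.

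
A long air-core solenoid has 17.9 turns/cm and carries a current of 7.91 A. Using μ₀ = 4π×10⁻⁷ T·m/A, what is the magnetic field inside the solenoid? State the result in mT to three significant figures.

B ≈ 17.8 mT

Inside a long solenoid, B = μ₀nI.
B = (4π×10⁻⁷)(1.790×10^3 m⁻¹)(7.91 A) = 1.779×10^-2 T.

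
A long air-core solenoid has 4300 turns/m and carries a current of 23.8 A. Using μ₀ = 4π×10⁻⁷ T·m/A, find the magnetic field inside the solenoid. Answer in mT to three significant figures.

Inside a long solenoid, B = μ₀nI.
B = (4π×10⁻⁷)(4.300×10^3 m⁻¹)(23.8 A) = 0.1286 T.

B ≈ 129 mT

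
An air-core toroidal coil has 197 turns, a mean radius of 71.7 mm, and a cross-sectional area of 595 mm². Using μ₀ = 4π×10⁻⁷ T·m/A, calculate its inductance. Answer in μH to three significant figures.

L ≈ 64.4 μH

For a thin toroid, L = μ₀N²A/(2πR).
L = (4π×10⁻⁷)(197)²(5.950×10^-4) / (2π×7.170×10^-2 m) = 6.441×10^-5 H.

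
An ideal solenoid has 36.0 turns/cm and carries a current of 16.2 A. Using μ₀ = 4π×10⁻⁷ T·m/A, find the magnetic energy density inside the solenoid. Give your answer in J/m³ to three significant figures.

B = μ₀nI = (4π×10⁻⁷)(3.600×10^3)(16.2) = 7.329×10^-2 T.
u = B²/(2μ₀) = (7.329×10^-2)²/(2×4π×10⁻⁷) = 2.137×10^3 J/m³.

u ≈ 2140 J/m³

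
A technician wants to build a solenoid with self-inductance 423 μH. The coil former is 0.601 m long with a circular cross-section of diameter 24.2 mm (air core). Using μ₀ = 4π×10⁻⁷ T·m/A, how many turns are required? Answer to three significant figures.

A = π(d/2)² = π(1.210×10^-2 m)² = 4.600×10^-4 m².
From L = μ₀N²A/ℓ, N = √(Lℓ / (μ₀A)).
N = √[(4.230×10^-4)(0.601) / ((4π×10⁻⁷)×4.600×10^-4)] = √(4.398×10^5) ≈ 663.2.

N ≈ 663 turns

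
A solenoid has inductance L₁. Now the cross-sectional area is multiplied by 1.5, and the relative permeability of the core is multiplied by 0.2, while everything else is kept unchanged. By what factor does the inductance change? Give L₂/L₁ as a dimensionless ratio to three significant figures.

L₂/L₁ = 0.300

For a solenoid, L ∝ μᵣN²A/ℓ.
L₂/L₁ = (1.5) × (0.2) = 0.300.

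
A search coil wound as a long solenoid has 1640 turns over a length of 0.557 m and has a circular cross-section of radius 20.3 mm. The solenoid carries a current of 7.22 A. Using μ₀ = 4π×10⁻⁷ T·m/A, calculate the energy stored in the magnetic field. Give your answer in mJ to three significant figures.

A = πr² = π(2.030×10^-2 m)² = 1.2946×10^-3 m².
L = μ₀N²A/ℓ = (4π×10⁻⁷)(1640)²(1.2946×10^-3)/(0.557) = 7.856×10^-3 H.
U = ½LI² = ½(7.856×10^-3)(7.22)² = 0.2048 J.

U ≈ 205 mJ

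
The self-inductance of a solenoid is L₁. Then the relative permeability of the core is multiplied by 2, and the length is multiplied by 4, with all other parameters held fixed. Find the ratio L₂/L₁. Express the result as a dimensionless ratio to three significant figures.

For a solenoid, L ∝ μᵣN²A/ℓ.
L₂/L₁ = (2) × (4)^-1 = 0.500.

L₂/L₁ = 0.500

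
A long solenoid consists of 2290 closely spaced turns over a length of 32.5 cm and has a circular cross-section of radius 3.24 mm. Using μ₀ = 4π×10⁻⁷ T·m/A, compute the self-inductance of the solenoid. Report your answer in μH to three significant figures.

L ≈ 669 μH

A = πr² = π(3.240×10^-3 m)² = 3.298×10^-5 m².
For a long solenoid, L = μ₀N²A/ℓ.
L = (4π×10⁻⁷)(2290)²(3.298×10^-5)/(0.325 m) = 6.687×10^-4 H.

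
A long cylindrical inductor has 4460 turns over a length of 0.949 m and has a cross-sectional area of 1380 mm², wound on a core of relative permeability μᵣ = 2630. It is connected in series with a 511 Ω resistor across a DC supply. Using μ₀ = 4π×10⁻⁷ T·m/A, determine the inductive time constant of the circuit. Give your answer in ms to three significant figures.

τ ≈ 187 ms

A = 1380 mm² = 1.380×10^-3 m².
L = μ₀μᵣN²A/ℓ = (4π×10⁻⁷)(2630)(4460)²(1.380×10^-3)/(0.949) = 95.6 H.
τ = L/R = (95.6)/(511) = 0.1871 s.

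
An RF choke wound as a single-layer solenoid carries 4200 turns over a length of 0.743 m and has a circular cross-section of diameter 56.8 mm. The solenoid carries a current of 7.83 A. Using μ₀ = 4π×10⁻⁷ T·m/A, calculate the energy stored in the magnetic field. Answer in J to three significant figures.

U ≈ 2.32 J

A = π(d/2)² = π(2.840×10^-2 m)² = 2.534×10^-3 m².
L = μ₀N²A/ℓ = (4π×10⁻⁷)(4200)²(2.534×10^-3)/(0.743) = 7.560×10^-2 H.
U = ½LI² = ½(7.560×10^-2)(7.83)² = 2.317 J.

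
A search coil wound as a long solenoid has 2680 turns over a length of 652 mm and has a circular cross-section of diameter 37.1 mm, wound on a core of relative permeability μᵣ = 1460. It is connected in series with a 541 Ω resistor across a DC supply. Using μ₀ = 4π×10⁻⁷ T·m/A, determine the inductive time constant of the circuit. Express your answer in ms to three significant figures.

A = π(d/2)² = π(1.855×10^-2 m)² = 1.081×10^-3 m².
L = μ₀μᵣN²A/ℓ = (4π×10⁻⁷)(1460)(2680)²(1.081×10^-3)/(0.652) = 21.849 H.
τ = L/R = (21.849)/(541) = 4.039×10^-2 s.

τ ≈ 40.4 ms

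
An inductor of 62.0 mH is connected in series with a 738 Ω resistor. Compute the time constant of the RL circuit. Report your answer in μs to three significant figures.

τ ≈ 84.0 μs

τ = L/R = (6.200×10^-2 H)/(738 Ω) = 8.401×10^-5 s.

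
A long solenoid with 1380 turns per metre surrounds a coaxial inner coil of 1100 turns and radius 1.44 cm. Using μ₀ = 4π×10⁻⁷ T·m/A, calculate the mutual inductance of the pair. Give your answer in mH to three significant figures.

M ≈ 1.24 mH

The outer solenoid produces a uniform field B₁ = μ₀n₁I₁ across the inner coil,
so the flux linkage is N₂Φ = N₂B₁A₂ = μ₀n₁N₂A₂·I₁, giving M = μ₀n₁N₂A₂.
A₂ = πr² = π(1.440×10^-2 m)² = 6.514×10^-4 m².
M = (4π×10⁻⁷)(1380)(1100)(6.514×10^-4) = 1.243×10^-3 H.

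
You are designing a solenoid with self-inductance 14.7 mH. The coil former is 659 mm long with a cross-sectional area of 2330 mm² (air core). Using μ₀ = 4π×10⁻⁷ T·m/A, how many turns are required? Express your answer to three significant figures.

A = 2330 mm² = 2.330×10^-3 m².
From L = μ₀N²A/ℓ, N = √(Lℓ / (μ₀A)).
N = √[(1.470×10^-2)(0.659) / ((4π×10⁻⁷)×2.330×10^-3)] = √(3.309×10^6) ≈ 1818.9.

N ≈ 1820 turns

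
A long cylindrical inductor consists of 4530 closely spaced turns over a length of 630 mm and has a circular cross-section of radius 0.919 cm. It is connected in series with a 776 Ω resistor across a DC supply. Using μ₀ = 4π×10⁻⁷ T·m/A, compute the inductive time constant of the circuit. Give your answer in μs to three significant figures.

τ ≈ 14.0 μs

A = πr² = π(9.190×10^-3 m)² = 2.653×10^-4 m².
L = μ₀N²A/ℓ = (4π×10⁻⁷)(4530)²(2.653×10^-4)/(0.63) = 1.086×10^-2 H.
τ = L/R = (1.086×10^-2)/(776) = 1.400×10^-5 s.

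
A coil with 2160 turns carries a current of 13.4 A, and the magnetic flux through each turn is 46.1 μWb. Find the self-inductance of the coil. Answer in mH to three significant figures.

L ≈ 7.43 mH

Self-inductance is defined by L = NΦ_B/I (flux linkage over current).
L = (2160)(4.610×10^-5 Wb)/(13.4 A) = 7.431×10^-3 H.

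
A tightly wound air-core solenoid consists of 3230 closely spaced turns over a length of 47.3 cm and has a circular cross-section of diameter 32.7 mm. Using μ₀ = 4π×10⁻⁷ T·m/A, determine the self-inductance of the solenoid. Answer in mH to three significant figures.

L ≈ 23.3 mH

A = π(d/2)² = π(1.635×10^-2 m)² = 8.398×10^-4 m².
For a long solenoid, L = μ₀N²A/ℓ.
L = (4π×10⁻⁷)(3230)²(8.398×10^-4)/(0.473 m) = 2.328×10^-2 H.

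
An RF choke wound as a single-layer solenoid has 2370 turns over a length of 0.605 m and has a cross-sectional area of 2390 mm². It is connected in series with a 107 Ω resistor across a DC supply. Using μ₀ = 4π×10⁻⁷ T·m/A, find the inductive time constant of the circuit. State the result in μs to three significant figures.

τ ≈ 261 μs

A = 2390 mm² = 2.390×10^-3 m².
L = μ₀N²A/ℓ = (4π×10⁻⁷)(2370)²(2.390×10^-3)/(0.605) = 2.788×10^-2 H.
τ = L/R = (2.788×10^-2)/(107) = 2.606×10^-4 s.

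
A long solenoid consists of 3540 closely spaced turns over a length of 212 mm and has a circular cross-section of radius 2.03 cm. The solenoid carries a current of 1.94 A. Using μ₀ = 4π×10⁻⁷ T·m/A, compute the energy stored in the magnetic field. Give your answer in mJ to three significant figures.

A = πr² = π(2.030×10^-2 m)² = 1.2946×10^-3 m².
L = μ₀N²A/ℓ = (4π×10⁻⁷)(3540)²(1.2946×10^-3)/(0.212) = 9.617×10^-2 H.
U = ½LI² = ½(9.617×10^-2)(1.94)² = 0.181 J.

U ≈ 181 mJ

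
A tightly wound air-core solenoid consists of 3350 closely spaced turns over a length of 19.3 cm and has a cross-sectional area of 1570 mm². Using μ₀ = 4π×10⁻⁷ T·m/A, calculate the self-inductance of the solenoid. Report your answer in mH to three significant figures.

L ≈ 115 mH

A = 1570 mm² = 1.570×10^-3 m².
For a long solenoid, L = μ₀N²A/ℓ.
L = (4π×10⁻⁷)(3350)²(1.570×10^-3)/(0.193 m) = 0.1147 H.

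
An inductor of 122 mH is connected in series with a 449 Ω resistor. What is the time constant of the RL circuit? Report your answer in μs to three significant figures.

τ = L/R = (0.122 H)/(449 Ω) = 2.717×10^-4 s.

τ ≈ 272 μs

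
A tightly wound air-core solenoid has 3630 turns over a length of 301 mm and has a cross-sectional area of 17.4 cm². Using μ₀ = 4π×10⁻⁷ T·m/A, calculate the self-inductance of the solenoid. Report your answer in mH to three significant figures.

L ≈ 95.7 mH

A = 17.4 cm² = 1.740×10^-3 m².
For a long solenoid, L = μ₀N²A/ℓ.
L = (4π×10⁻⁷)(3630)²(1.740×10^-3)/(0.301 m) = 9.572×10^-2 H.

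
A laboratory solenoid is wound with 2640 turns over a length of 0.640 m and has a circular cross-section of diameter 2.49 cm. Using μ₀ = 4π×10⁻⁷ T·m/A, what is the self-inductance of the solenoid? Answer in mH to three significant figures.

A = π(d/2)² = π(1.245×10^-2 m)² = 4.870×10^-4 m².
For a long solenoid, L = μ₀N²A/ℓ.
L = (4π×10⁻⁷)(2640)²(4.870×10^-4)/(0.64 m) = 6.664×10^-3 H.

L ≈ 6.66 mH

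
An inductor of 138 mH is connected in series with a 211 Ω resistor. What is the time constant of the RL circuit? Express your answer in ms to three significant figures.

τ = L/R = (0.138 H)/(211 Ω) = 6.540×10^-4 s.

τ ≈ 0.654 ms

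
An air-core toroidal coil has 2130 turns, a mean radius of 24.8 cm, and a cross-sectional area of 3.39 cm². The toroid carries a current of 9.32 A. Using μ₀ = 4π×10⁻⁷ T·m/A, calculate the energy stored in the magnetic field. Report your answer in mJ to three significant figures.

L = μ₀N²A/(2πR) = (4π×10⁻⁷)(2130)²(3.390×10^-4)/(2π×0.248) = 1.240×10^-3 H.
U = ½LI² = ½(1.240×10^-3)(9.32)² = 5.387×10^-2 J.

U ≈ 53.9 mJ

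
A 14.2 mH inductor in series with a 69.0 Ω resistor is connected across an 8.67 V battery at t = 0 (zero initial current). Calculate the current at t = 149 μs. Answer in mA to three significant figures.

τ = L/R = 1.420×10^-2/69.0 = 2.058×10^-4 s; final current I_∞ = ε/R = 8.67/69.0 = 0.1257 A.
I(t) = I_∞(1 − e^(−t/τ)) with t/τ = 0.724.
I = (0.1257)(1 − e^(−0.724)) = 6.474×10^-2 A.

I ≈ 64.7 mA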